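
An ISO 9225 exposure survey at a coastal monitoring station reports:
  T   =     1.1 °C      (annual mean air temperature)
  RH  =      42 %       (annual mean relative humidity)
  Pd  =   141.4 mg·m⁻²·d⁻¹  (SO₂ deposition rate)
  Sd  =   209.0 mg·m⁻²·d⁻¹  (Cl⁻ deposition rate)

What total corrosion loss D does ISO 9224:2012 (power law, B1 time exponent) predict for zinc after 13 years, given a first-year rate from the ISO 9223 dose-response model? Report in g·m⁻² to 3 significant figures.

D(13) = 64.7 g·m⁻²

zinc: f(T) = +0.038·(T−10) [T≤10 °C] = -0.3382
  Pd branch = 0.0129·Pd^0.44·e^(0.046·RH+f) = 0.561 μm/a
  Sd branch = 0.0175·Sd^0.57·e^(0.008·RH+0.085·T) = 0.565 μm/a
  sum: 0.561 + 0.565 → r_corr = 1.126 μm/a
ISO 9224: D(t) = r_corr · t^b with b = 0.813 (zinc, B1)
  D(13) = 1.126 × 13^0.813 = 1.126 × 8.047 = 9.061 μm
  Mass loss = 9.061 μm × 7.14 g/cm³ = 64.7 g·m⁻²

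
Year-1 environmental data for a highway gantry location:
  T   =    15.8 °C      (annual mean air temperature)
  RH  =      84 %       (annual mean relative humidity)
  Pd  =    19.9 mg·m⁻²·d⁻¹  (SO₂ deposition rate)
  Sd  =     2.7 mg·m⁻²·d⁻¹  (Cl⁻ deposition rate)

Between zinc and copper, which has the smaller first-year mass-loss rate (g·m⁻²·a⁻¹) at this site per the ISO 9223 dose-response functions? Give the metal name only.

zinc: T>10 °C ⇒ hinge -0.071·(15.8−10) = -0.4118
  sulphur-dioxide contribution → 1.518 μm/a
  chloride contribution → 0.2312 μm/a
  ⇒ r_corr(zinc) = 1.75 μm/a
  mass loss = 1.75 μm/a × 7.14 g/cm³ = 12.49 g·m⁻²·a⁻¹
copper: T>10 °C ⇒ hinge -0.080·(15.8−10) = -0.4640
  sulphur-dioxide contribution → 1.03 μm/a
  chloride contribution → 0.598 μm/a
  total first-year rate 1.628 μm/a
  mass loss = 1.628 μm/a × 8.96 g/cm³ = 14.59 g·m⁻²·a⁻¹
Ordering by g·m⁻²·a⁻¹: copper (14.6) > zinc (12.5)

zinc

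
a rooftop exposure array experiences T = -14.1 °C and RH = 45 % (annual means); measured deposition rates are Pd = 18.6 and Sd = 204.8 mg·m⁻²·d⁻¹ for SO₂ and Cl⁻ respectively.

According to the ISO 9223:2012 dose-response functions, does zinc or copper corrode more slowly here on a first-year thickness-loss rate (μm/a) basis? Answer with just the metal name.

zinc: T≤10 °C ⇒ hinge +0.038·(-14.1−10) = -0.9158
  sulphur-dioxide contribution → 0.1481 μm/a
  chloride contribution → 0.1572 μm/a
  total first-year rate 0.3052 μm/a
copper: temperature factor f = +0.126·(-24.1) = -3.0366
  sulphur-dioxide contribution → 0.007738 μm/a
  chloride contribution → 0.1092 μm/a
  total first-year rate 0.117 μm/a
Ordering by μm/a: zinc (0.305) > copper (0.117)

copper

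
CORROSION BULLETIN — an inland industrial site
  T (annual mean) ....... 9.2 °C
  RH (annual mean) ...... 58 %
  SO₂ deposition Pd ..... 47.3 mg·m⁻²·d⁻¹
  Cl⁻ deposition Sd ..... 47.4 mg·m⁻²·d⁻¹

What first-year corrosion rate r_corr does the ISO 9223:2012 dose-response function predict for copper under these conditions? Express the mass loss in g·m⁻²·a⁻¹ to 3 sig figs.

r_corr = 6.88 g·m⁻²·a⁻¹

copper: temperature factor f = +0.126·(-0.8) = -0.1008
  sulphur-dioxide contribution → 0.4001 μm/a
  chloride contribution → 0.3679 μm/a
  ⇒ r_corr(copper) = 0.768 μm/a
Convert to mass loss: 0.768 μm/a × 8.96 g/cm³ = 6.881 g·m⁻²·a⁻¹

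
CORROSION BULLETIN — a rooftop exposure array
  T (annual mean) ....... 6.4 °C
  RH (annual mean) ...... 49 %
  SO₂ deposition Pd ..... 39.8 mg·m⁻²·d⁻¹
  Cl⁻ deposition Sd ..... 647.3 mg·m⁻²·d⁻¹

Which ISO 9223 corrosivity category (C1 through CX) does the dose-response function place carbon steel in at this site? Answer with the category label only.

carbon steel: T≤10 °C ⇒ hinge +0.150·(6.4−10) = -0.5400
  sulphur-dioxide contribution → 18.66 μm/a
  chloride contribution → 36.72 μm/a
  ⇒ r_corr(carbon steel) = 55.39 μm/a
55.4 μm/a falls in (50, 80] for carbon steel → category C4

C4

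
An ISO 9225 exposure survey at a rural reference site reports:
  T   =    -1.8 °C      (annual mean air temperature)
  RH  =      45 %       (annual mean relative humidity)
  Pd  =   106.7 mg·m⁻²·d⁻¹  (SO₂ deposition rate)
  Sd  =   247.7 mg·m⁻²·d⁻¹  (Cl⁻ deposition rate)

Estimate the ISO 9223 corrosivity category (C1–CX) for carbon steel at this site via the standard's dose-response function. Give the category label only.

C2

carbon steel: f(T) = +0.150·(T−10) [T≤10 °C] = -1.7700
  SO₂ term: 1.77·106.7^0.52·exp(0.02·45-1.7700) = 8.41
  Cl⁻ term: 0.102·247.7^0.62·exp(0.033·45+0.04·-1.8) = 12.78
  sum: 8.41 + 12.78 → r_corr = 21.19 μm/a
Category bounds: 1.3…25 μm/a bracket r_corr ⇒ C2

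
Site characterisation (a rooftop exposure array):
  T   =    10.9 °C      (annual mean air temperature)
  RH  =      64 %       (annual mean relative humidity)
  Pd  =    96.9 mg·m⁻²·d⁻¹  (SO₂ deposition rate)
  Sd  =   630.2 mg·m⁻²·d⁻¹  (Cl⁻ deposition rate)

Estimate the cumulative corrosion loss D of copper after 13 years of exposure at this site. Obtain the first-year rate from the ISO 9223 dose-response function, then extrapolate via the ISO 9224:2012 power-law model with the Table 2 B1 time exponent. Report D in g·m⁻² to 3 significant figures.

D(13) = 84.5 g·m⁻²

copper: f(T) = -0.080·(T−10) [T>10 °C] = -0.0720
  sulphur-dioxide contribution → 0.7069 μm/a
  chloride contribution → 0.9981 μm/a
  ⇒ r_corr(copper) = 1.705 μm/a
Long-term exponent b (ISO 9224 Table 2, B1) = 0.667
  D(13) = 1.705 × 13^0.667 = 1.705 × 5.534 = 9.434 μm
  Mass loss = 9.434 μm × 8.96 g/cm³ = 84.53 g·m⁻²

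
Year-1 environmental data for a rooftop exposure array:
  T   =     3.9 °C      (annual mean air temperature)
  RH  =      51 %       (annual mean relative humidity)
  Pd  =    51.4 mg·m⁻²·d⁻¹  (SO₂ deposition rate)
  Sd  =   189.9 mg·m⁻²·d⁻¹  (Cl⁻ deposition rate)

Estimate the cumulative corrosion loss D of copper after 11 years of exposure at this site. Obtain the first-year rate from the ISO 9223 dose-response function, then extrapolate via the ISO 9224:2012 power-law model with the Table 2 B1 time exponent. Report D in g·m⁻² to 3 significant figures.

D(11) = 20.4 g·m⁻²

copper: T≤10 °C ⇒ hinge +0.126·(3.9−10) = -0.7686
  SO₂ term: 0.0053·51.4^0.26·exp(0.059·51-0.7686) = 0.1387
  Cl⁻ term: 0.01025·189.9^0.27·exp(0.036·51+0.049·3.9) = 0.3208
  sum: 0.1387 + 0.3208 → r_corr = 0.4596 μm/a
ISO 9224: D(t) = r_corr · t^b with b = 0.667 (copper, B1)
  D(11) = 0.4596 × 11^0.667 = 0.4596 × 4.95 = 2.275 μm
  Mass loss = 2.275 μm × 8.96 g/cm³ = 20.38 g·m⁻²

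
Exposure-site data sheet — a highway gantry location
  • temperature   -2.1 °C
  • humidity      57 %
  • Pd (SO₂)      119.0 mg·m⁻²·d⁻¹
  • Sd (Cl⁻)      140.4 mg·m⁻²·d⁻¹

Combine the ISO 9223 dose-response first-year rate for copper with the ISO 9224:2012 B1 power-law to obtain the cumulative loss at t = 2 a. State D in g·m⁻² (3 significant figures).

D(2) = 5.53 g·m⁻²

copper: f(T) = +0.126·(T−10) [T≤10 °C] = -1.5246
  SO₂ term: 0.0053·119.0^0.26·exp(0.059·57-1.5246) = 0.1154
  Cl⁻ term: 0.01025·140.4^0.27·exp(0.036·57+0.049·-2.1) = 0.2735
  r_corr = 0.1154 + 0.2735 = 0.389 μm/a
Long-term exponent b (ISO 9224 Table 2, B1) = 0.667
  D(2) = 0.389 × 2^0.667 = 0.389 × 1.588 = 0.6176 μm
  Mass loss = 0.6176 μm × 8.96 g/cm³ = 5.533 g·m⁻²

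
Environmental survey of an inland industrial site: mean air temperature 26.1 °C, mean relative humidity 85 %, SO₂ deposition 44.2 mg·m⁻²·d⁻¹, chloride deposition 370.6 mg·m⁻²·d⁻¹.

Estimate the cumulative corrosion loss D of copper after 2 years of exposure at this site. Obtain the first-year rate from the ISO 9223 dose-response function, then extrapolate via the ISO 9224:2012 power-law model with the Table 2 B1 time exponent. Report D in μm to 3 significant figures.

D(2) = 7.09 μm

copper: T>10 °C ⇒ hinge -0.080·(26.1−10) = -1.2880
  SO₂ term: 0.0053·44.2^0.26·exp(0.059·85-1.2880) = 0.5898
  Cl⁻ term: 0.01025·370.6^0.27·exp(0.036·85+0.049·26.1) = 3.879
  sum: 0.5898 + 3.879 → r_corr = 4.469 μm/a
ISO 9224: D(t) = r_corr · t^b with b = 0.667 (copper, B1)
  D(2) = 4.469 × 2^0.667 = 4.469 × 1.588 = 7.095 μm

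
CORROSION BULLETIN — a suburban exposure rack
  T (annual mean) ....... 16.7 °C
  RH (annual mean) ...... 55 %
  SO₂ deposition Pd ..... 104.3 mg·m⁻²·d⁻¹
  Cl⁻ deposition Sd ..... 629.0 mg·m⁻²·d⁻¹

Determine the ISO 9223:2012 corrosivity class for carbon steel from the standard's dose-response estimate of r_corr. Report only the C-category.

carbon steel: temperature factor f = -0.054·(6.7) = -0.3618
  Pd branch = 1.77·Pd^0.52·e^(0.02·RH+f) = 41.5 μm/a
  Sd branch = 0.102·Sd^0.62·e^(0.033·RH+0.04·T) = 66.39 μm/a
  sum: 41.5 + 66.39 → r_corr = 107.9 μm/a
ISO 9223 Table 2 (carbon steel): 80 < 108 ≤ 200 μm/a ⇒ C5

C5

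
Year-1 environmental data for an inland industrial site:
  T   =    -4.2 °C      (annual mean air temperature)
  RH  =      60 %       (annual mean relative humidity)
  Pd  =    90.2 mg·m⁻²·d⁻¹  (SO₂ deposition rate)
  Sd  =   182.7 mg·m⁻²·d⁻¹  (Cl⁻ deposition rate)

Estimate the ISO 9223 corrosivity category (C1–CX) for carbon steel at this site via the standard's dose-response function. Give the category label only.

carbon steel: temperature factor f = +0.150·(-14.2) = -2.1300
  SO₂ term: 1.77·90.2^0.52·exp(0.02·60-2.1300) = 7.257
  Cl⁻ term: 0.102·182.7^0.62·exp(0.033·60+0.04·-4.2) = 15.77
  r_corr = 7.257 + 15.77 = 23.03 μm/a
ISO 9223 Table 2 (carbon steel): 1.3 < 23 ≤ 25 μm/a ⇒ C2

C2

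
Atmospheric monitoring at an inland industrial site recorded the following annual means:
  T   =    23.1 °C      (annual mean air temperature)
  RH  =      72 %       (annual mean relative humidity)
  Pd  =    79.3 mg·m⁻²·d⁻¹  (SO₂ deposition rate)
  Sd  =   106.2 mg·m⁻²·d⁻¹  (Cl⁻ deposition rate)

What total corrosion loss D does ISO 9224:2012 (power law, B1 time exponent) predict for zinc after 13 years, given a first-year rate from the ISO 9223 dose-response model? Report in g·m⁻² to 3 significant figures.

D(13) = 237 g·m⁻²

zinc: f(T) = -0.071·(T−10) [T>10 °C] = -0.9301
  sulphur-dioxide contribution → 0.9566 μm/a
  chloride contribution → 3.168 μm/a
  total first-year rate 4.125 μm/a
ISO 9224: D(t) = r_corr · t^b with b = 0.813 (zinc, B1)
  D(13) = 4.125 × 13^0.813 = 4.125 × 8.047 = 33.19 μm
  Mass loss = 33.19 μm × 7.14 g/cm³ = 237 g·m⁻²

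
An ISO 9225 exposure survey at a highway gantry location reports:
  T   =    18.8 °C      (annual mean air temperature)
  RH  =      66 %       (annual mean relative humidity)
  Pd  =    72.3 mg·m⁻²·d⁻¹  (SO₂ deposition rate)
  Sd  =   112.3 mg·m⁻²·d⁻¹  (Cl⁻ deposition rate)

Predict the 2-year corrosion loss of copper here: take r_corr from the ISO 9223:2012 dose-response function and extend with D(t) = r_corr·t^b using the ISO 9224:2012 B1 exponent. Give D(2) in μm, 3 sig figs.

copper: temperature factor f = -0.080·(8.8) = -0.7040
  sulphur-dioxide contribution → 0.3918 μm/a
  chloride contribution → 0.9915 μm/a
  ⇒ r_corr(copper) = 1.383 μm/a
Power-law: D(2) = r_corr · 2^0.667
  D(2) = 1.383 × 2^0.667 = 1.383 × 1.588 = 2.196 μm

D(2) = 2.20 μm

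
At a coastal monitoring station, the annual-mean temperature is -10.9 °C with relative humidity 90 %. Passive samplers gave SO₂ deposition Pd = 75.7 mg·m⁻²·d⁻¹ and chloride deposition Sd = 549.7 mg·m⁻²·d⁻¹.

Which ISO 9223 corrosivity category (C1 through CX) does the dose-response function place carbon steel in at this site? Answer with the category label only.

C4

carbon steel: temperature factor f = +0.150·(-20.9) = -3.1350
  sulphur-dioxide contribution → 4.419 μm/a
  chloride contribution → 64.27 μm/a
  ⇒ r_corr(carbon steel) = 68.68 μm/a
Category bounds: 50…80 μm/a bracket r_corr ⇒ C4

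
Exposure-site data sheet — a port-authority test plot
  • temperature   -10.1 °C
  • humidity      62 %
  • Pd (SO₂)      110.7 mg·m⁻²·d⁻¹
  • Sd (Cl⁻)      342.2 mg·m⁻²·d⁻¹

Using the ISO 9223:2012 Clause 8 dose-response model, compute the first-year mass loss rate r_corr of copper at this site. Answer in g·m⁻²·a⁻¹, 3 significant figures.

r_corr = 3.02 g·m⁻²·a⁻¹

copper: temperature factor f = +0.126·(-20.1) = -2.5326
  sulphur-dioxide contribution → 0.05553 μm/a
  chloride contribution → 0.2814 μm/a
  ⇒ r_corr(copper) = 0.337 μm/a
Convert to mass loss: 0.337 μm/a × 8.96 g/cm³ = 3.019 g·m⁻²·a⁻¹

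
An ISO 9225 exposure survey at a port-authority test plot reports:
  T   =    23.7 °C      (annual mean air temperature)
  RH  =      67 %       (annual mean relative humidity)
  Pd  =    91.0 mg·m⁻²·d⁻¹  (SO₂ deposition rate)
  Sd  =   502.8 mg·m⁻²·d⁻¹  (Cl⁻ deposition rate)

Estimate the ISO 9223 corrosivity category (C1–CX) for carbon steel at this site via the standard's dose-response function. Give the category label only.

C5

carbon steel: f(T) = -0.054·(T−10) [T>10 °C] = -0.7398
  sulphur-dioxide contribution → 33.68 μm/a
  chloride contribution → 113.6 μm/a
  total first-year rate 147.3 μm/a
ISO 9223 Table 2 (carbon steel): 80 < 147 ≤ 200 μm/a ⇒ C5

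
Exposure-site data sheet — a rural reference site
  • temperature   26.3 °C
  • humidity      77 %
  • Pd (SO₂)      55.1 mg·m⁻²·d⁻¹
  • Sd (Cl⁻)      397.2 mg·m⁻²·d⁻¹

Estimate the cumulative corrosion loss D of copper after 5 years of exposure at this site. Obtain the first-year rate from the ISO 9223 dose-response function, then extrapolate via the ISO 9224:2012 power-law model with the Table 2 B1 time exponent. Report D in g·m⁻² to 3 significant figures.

copper: T>10 °C ⇒ hinge -0.080·(26.3−10) = -1.3040
  SO₂ term: 0.0053·55.1^0.26·exp(0.059·77-1.3040) = 0.3834
  Cl⁻ term: 0.01025·397.2^0.27·exp(0.036·77+0.049·26.3) = 2.992
  sum: 0.3834 + 2.992 → r_corr = 3.376 μm/a
ISO 9224: D(t) = r_corr · t^b with b = 0.667 (copper, B1)
  D(5) = 3.376 × 5^0.667 = 3.376 × 2.926 = 9.876 μm
  Mass loss = 9.876 μm × 8.96 g/cm³ = 88.49 g·m⁻²

D(5) = 88.5 g·m⁻²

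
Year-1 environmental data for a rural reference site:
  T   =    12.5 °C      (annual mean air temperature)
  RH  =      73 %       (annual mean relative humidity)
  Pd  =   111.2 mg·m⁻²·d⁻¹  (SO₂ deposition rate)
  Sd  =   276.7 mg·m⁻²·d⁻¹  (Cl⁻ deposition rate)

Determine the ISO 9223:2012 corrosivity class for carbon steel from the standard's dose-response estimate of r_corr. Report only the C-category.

carbon steel: temperature factor f = -0.054·(2.5) = -0.1350
  Pd branch = 1.77·Pd^0.52·e^(0.02·RH+f) = 77.16 μm/a
  Cl⁻ term: 0.102·276.7^0.62·exp(0.033·73+0.04·12.5) = 61.1
  r_corr = 77.16 + 61.1 = 138.3 μm/a
ISO 9223 Table 2 (carbon steel): 80 < 138 ≤ 200 μm/a ⇒ C5

C5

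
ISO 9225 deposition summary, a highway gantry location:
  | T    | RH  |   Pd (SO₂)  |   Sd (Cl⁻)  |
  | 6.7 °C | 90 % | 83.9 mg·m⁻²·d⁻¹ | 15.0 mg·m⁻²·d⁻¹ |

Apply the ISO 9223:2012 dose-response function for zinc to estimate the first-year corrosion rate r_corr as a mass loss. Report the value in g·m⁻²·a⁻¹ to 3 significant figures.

r_corr = 38.0 g·m⁻²·a⁻¹

zinc: f(T) = +0.038·(T−10) [T≤10 °C] = -0.1254
  Pd branch = 0.0129·Pd^0.44·e^(0.046·RH+f) = 5.018 μm/a
  Sd branch = 0.0175·Sd^0.57·e^(0.008·RH+0.085·T) = 0.2975 μm/a
  r_corr = 5.018 + 0.2975 = 5.316 μm/a
Convert to mass loss: 5.316 μm/a × 7.14 g/cm³ = 37.96 g·m⁻²·a⁻¹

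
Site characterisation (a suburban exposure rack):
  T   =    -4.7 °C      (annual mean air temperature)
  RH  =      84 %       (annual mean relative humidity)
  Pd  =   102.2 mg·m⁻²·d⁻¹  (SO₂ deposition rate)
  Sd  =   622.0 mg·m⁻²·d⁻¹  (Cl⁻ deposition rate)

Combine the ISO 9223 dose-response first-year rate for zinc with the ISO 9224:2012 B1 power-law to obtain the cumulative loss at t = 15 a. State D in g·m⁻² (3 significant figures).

zinc: temperature factor f = +0.038·(-14.7) = -0.5586
  sulphur-dioxide contribution → 2.693 μm/a
  chloride contribution → 0.8992 μm/a
  total first-year rate 3.592 μm/a
Power-law: D(15) = r_corr · 15^0.813
  D(15) = 3.592 × 15^0.813 = 3.592 × 9.04 = 32.47 μm
  Mass loss = 32.47 μm × 7.14 g/cm³ = 231.9 g·m⁻²

D(15) = 232 g·m⁻²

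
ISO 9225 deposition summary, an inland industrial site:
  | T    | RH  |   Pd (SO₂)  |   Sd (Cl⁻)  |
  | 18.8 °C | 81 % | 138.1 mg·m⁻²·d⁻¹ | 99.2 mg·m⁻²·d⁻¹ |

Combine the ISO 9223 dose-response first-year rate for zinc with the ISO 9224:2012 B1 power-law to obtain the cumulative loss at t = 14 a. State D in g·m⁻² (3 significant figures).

zinc: T>10 °C ⇒ hinge -0.071·(18.8−10) = -0.6248
  SO₂ term: 0.0129·138.1^0.44·exp(0.046·81-0.6248) = 2.507
  Sd branch = 0.0175·Sd^0.57·e^(0.008·RH+0.085·T) = 2.272 μm/a
  sum: 2.507 + 2.272 → r_corr = 4.779 μm/a
ISO 9224: D(t) = r_corr · t^b with b = 0.813 (zinc, B1)
  D(14) = 4.779 × 14^0.813 = 4.779 × 8.547 = 40.85 μm
  Mass loss = 40.85 μm × 7.14 g/cm³ = 291.6 g·m⁻²

D(14) = 292 g·m⁻²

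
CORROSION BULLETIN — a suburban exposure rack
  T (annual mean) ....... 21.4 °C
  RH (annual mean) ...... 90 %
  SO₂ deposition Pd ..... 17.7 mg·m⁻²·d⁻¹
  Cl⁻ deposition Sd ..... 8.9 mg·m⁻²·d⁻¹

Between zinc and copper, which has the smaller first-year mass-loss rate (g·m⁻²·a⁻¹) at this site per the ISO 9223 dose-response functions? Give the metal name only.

zinc

zinc: T>10 °C ⇒ hinge -0.071·(21.4−10) = -0.8094
  sulphur-dioxide contribution → 1.277 μm/a
  chloride contribution → 0.7707 μm/a
  ⇒ r_corr(zinc) = 2.048 μm/a
  mass loss = 2.048 μm/a × 7.14 g/cm³ = 14.62 g·m⁻²·a⁻¹
copper: T>10 °C ⇒ hinge -0.080·(21.4−10) = -0.9120
  sulphur-dioxide contribution → 0.9094 μm/a
  chloride contribution → 1.348 μm/a
  total first-year rate 2.257 μm/a
  mass loss = 2.257 μm/a × 8.96 g/cm³ = 20.22 g·m⁻²·a⁻¹
Ordering by g·m⁻²·a⁻¹: copper (20.2) > zinc (14.6)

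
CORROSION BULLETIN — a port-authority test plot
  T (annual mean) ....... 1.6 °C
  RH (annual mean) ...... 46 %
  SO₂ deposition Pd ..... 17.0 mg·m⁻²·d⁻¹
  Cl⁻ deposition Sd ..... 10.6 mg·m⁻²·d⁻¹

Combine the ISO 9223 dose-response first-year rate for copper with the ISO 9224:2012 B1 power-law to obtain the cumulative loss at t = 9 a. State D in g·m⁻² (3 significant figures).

D(9) = 6.51 g·m⁻²

copper: temperature factor f = +0.126·(-8.4) = -1.0584
  Pd branch = 0.0053·Pd^0.26·e^(0.059·RH+f) = 0.05797 μm/a
  Sd branch = 0.01025·Sd^0.27·e^(0.036·RH+0.049·T) = 0.1098 μm/a
  sum: 0.05797 + 0.1098 → r_corr = 0.1678 μm/a
ISO 9224: D(t) = r_corr · t^b with b = 0.667 (copper, B1)
  D(9) = 0.1678 × 9^0.667 = 0.1678 × 4.33 = 0.7266 μm
  Mass loss = 0.7266 μm × 8.96 g/cm³ = 6.511 g·m⁻²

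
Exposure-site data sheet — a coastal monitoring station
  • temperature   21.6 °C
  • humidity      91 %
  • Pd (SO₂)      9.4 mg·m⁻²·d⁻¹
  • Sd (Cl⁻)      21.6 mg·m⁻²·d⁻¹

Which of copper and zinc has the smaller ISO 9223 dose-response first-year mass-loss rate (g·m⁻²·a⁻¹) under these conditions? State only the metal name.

copper: temperature factor f = -0.080·(11.6) = -0.9280
  Pd branch = 0.0053·Pd^0.26·e^(0.059·RH+f) = 0.8054 μm/a
  Sd branch = 0.01025·Sd^0.27·e^(0.036·RH+0.049·T) = 1.792 μm/a
  r_corr = 0.8054 + 1.792 = 2.598 μm/a
  mass loss = 2.598 μm/a × 8.96 g/cm³ = 23.28 g·m⁻²·a⁻¹
zinc: T>10 °C ⇒ hinge -0.071·(21.6−10) = -0.8236
  Pd branch = 0.0129·Pd^0.44·e^(0.046·RH+f) = 0.9978 μm/a
  Sd branch = 0.0175·Sd^0.57·e^(0.008·RH+0.085·T) = 1.31 μm/a
  sum: 0.9978 + 1.31 → r_corr = 2.308 μm/a
  mass loss = 2.308 μm/a × 7.14 g/cm³ = 16.48 g·m⁻²·a⁻¹
Ordering by g·m⁻²·a⁻¹: copper (23.3) > zinc (16.5)

zinc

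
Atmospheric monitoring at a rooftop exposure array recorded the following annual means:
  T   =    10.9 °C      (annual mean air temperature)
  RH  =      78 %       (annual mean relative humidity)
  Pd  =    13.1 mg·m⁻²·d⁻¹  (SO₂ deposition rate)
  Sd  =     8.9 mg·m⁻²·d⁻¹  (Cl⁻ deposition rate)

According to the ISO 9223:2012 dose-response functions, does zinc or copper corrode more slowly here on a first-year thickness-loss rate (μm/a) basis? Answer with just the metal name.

zinc: temperature factor f = -0.071·(0.9) = -0.0639
  Pd branch = 0.0129·Pd^0.44·e^(0.046·RH+f) = 1.357 μm/a
  Cl⁻ term: 0.0175·8.9^0.57·exp(0.008·78+0.085·10.9) = 0.2868
  sum: 1.357 + 0.2868 → r_corr = 1.644 μm/a
copper: temperature factor f = -0.080·(0.9) = -0.0720
  Pd branch = 0.0053·Pd^0.26·e^(0.059·RH+f) = 0.9597 μm/a
  Sd branch = 0.01025·Sd^0.27·e^(0.036·RH+0.049·T) = 0.523 μm/a
  r_corr = 0.9597 + 0.523 = 1.483 μm/a
Ordering by μm/a: zinc (1.64) > copper (1.48)

copper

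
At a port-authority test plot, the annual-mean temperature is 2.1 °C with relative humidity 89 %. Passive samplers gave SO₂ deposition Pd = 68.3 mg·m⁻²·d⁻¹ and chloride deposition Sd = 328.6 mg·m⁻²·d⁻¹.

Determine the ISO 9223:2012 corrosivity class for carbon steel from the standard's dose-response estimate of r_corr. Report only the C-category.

carbon steel: f(T) = +0.150·(T−10) [T≤10 °C] = -1.1850
  sulphur-dioxide contribution → 28.86 μm/a
  chloride contribution → 76.02 μm/a
  total first-year rate 104.9 μm/a
ISO 9223 Table 2 (carbon steel): 80 < 105 ≤ 200 μm/a ⇒ C5

C5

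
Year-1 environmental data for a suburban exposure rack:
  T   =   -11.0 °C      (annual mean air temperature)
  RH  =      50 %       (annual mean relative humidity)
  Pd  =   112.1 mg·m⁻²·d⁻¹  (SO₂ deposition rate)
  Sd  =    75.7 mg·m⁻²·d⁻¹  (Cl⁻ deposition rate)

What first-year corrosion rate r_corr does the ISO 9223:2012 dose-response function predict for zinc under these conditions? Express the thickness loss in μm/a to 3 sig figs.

r_corr = 0.583 μm/a

zinc: temperature factor f = +0.038·(-21.0) = -0.7980
  SO₂ term: 0.0129·112.1^0.44·exp(0.046·50-0.7980) = 0.4621
  Sd branch = 0.0175·Sd^0.57·e^(0.008·RH+0.085·T) = 0.1207 μm/a
  r_corr = 0.4621 + 0.1207 = 0.5828 μm/a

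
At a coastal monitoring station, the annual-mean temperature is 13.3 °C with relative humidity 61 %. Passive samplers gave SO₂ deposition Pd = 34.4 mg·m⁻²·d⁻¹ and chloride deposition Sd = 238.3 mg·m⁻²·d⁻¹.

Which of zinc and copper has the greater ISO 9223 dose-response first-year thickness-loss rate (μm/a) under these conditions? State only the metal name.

zinc: temperature factor f = -0.071·(3.3) = -0.2343
  SO₂ term: 0.0129·34.4^0.44·exp(0.046·61-0.2343) = 0.8008
  Cl⁻ term: 0.0175·238.3^0.57·exp(0.008·61+0.085·13.3) = 1.999
  sum: 0.8008 + 1.999 → r_corr = 2.8 μm/a
copper: temperature factor f = -0.080·(3.3) = -0.2640
  SO₂ term: 0.0053·34.4^0.26·exp(0.059·61-0.2640) = 0.3734
  Sd branch = 0.01025·Sd^0.27·e^(0.036·RH+0.049·T) = 0.775 μm/a
  r_corr = 0.3734 + 0.775 = 1.148 μm/a
Ordering by μm/a: zinc (2.8) > copper (1.15)

zinc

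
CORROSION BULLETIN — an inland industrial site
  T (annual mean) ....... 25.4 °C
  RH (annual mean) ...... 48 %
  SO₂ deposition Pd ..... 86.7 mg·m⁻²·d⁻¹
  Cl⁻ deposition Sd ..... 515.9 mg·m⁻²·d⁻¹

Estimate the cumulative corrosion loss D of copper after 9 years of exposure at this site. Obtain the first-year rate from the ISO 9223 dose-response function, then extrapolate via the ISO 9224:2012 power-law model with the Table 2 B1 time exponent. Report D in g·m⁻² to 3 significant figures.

D(9) = 45.2 g·m⁻²

copper: T>10 °C ⇒ hinge -0.080·(25.4−10) = -1.2320
  sulphur-dioxide contribution → 0.08376 μm/a
  chloride contribution → 1.082 μm/a
  total first-year rate 1.165 μm/a
Power-law: D(9) = r_corr · 9^0.667
  D(9) = 1.165 × 9^0.667 = 1.165 × 4.33 = 5.046 μm
  Mass loss = 5.046 μm × 8.96 g/cm³ = 45.21 g·m⁻²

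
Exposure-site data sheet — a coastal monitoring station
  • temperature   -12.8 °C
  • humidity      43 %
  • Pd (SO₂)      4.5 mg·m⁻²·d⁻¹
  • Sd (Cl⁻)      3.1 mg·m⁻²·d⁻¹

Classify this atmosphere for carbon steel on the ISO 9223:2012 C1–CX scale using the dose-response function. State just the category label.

carbon steel: f(T) = +0.150·(T−10) [T≤10 °C] = -3.4200
  Pd branch = 1.77·Pd^0.52·e^(0.02·RH+f) = 0.2991 μm/a
  Sd branch = 0.102·Sd^0.62·e^(0.033·RH+0.04·T) = 0.5095 μm/a
  sum: 0.2991 + 0.5095 → r_corr = 0.8086 μm/a
Category bounds: 0…1.3 μm/a bracket r_corr ⇒ C1

C1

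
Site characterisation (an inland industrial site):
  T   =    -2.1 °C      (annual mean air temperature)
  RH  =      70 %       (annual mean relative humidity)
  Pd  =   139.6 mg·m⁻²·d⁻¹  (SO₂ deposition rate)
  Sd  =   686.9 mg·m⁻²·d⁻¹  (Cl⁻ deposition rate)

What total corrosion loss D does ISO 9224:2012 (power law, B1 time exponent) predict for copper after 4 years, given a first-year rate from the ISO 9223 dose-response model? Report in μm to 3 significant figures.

D(4) = 2.34 μm

copper: f(T) = +0.126·(T−10) [T≤10 °C] = -1.5246
  Pd branch = 0.0053·Pd^0.26·e^(0.059·RH+f) = 0.2591 μm/a
  Cl⁻ term: 0.01025·686.9^0.27·exp(0.036·70+0.049·-2.1) = 0.6705
  sum: 0.2591 + 0.6705 → r_corr = 0.9296 μm/a
ISO 9224: D(t) = r_corr · t^b with b = 0.667 (copper, B1)
  D(4) = 0.9296 × 4^0.667 = 0.9296 × 2.521 = 2.344 μm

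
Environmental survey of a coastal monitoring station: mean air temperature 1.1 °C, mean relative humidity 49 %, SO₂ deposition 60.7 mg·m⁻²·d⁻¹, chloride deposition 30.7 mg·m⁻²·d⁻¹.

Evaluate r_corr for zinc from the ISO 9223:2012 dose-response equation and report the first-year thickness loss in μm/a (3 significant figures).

r_corr = 0.734 μm/a

zinc: f(T) = +0.038·(T−10) [T≤10 °C] = -0.3382
  Pd branch = 0.0129·Pd^0.44·e^(0.046·RH+f) = 0.5336 μm/a
  Cl⁻ term: 0.0175·30.7^0.57·exp(0.008·49+0.085·1.1) = 0.2002
  r_corr = 0.5336 + 0.2002 = 0.7338 μm/a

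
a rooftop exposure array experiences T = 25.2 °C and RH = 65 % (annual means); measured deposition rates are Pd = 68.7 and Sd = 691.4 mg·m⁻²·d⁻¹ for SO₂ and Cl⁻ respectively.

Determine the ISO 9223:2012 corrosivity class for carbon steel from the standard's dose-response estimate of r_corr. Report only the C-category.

carbon steel: T>10 °C ⇒ hinge -0.054·(25.2−10) = -0.8208
  sulphur-dioxide contribution → 25.78 μm/a
  chloride contribution → 137.6 μm/a
  ⇒ r_corr(carbon steel) = 163.4 μm/a
ISO 9223 Table 2 (carbon steel): 80 < 163 ≤ 200 μm/a ⇒ C5

C5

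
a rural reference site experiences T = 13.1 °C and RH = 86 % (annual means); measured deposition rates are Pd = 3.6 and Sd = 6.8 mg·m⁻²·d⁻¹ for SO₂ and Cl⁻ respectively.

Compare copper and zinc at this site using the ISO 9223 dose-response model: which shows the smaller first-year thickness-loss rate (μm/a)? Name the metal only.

zinc

copper: T>10 °C ⇒ hinge -0.080·(13.1−10) = -0.2480
  Pd branch = 0.0053·Pd^0.26·e^(0.059·RH+f) = 0.9222 μm/a
  Cl⁻ term: 0.01025·6.8^0.27·exp(0.036·86+0.049·13.1) = 0.7225
  r_corr = 0.9222 + 0.7225 = 1.645 μm/a
zinc: temperature factor f = -0.071·(3.1) = -0.2201
  Pd branch = 0.0129·Pd^0.44·e^(0.046·RH+f) = 0.9503 μm/a
  Cl⁻ term: 0.0175·6.8^0.57·exp(0.008·86+0.085·13.1) = 0.3162
  sum: 0.9503 + 0.3162 → r_corr = 1.266 μm/a
Ordering by μm/a: copper (1.64) > zinc (1.27)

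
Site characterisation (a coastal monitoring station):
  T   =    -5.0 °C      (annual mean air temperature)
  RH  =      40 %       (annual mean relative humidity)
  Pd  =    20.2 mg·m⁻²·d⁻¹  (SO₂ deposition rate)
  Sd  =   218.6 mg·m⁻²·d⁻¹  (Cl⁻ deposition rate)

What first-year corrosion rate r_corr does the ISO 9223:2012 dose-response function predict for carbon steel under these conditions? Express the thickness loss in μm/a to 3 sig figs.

carbon steel: T≤10 °C ⇒ hinge +0.150·(-5.0−10) = -2.2500
  SO₂ term: 1.77·20.2^0.52·exp(0.02·40-2.2500) = 1.982
  Cl⁻ term: 0.102·218.6^0.62·exp(0.033·40+0.04·-5.0) = 8.823
  sum: 1.982 + 8.823 → r_corr = 10.8 μm/a

r_corr = 10.8 μm/a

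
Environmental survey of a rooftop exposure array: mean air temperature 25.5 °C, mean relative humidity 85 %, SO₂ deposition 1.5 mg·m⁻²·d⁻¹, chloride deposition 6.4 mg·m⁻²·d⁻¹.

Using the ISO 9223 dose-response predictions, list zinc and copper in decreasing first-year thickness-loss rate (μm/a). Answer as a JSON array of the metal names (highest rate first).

["copper", "zinc"]

zinc: T>10 °C ⇒ hinge -0.071·(25.5−10) = -1.1005
  sulphur-dioxide contribution → 0.256 μm/a
  chloride contribution → 0.8694 μm/a
  ⇒ r_corr(zinc) = 1.125 μm/a
copper: temperature factor f = -0.080·(15.5) = -1.2400
  sulphur-dioxide contribution → 0.2568 μm/a
  chloride contribution → 1.259 μm/a
  ⇒ r_corr(copper) = 1.516 μm/a
Ordering by μm/a: copper (1.52) > zinc (1.13)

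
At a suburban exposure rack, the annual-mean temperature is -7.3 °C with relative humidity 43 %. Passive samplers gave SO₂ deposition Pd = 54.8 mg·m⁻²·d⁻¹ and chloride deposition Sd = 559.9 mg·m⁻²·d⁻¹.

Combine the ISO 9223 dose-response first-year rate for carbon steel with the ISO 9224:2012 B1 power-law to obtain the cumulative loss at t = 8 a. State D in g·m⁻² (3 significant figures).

D(8) = 429 g·m⁻²

carbon steel: temperature factor f = +0.150·(-17.3) = -2.5950
  Pd branch = 1.77·Pd^0.52·e^(0.02·RH+f) = 2.504 μm/a
  Sd branch = 0.102·Sd^0.62·e^(0.033·RH+0.04·T) = 15.92 μm/a
  r_corr = 2.504 + 15.92 = 18.42 μm/a
Long-term exponent b (ISO 9224 Table 2, B1) = 0.523
  D(8) = 18.42 × 8^0.523 = 18.42 × 2.967 = 54.66 μm
  Mass loss = 54.66 μm × 7.85 g/cm³ = 429.1 g·m⁻²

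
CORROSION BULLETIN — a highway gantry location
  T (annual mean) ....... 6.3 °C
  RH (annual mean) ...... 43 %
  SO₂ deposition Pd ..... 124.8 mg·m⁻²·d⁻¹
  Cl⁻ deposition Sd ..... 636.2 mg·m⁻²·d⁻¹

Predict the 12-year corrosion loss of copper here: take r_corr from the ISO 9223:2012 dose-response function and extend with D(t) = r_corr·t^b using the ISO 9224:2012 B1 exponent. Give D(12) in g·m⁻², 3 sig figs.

D(12) = 24.6 g·m⁻²

copper: T≤10 °C ⇒ hinge +0.126·(6.3−10) = -0.4662
  SO₂ term: 0.0053·124.8^0.26·exp(0.059·43-0.4662) = 0.1474
  Sd branch = 0.01025·Sd^0.27·e^(0.036·RH+0.049·T) = 0.375 μm/a
  sum: 0.1474 + 0.375 → r_corr = 0.5225 μm/a
Long-term exponent b (ISO 9224 Table 2, B1) = 0.667
  D(12) = 0.5225 × 12^0.667 = 0.5225 × 5.246 = 2.741 μm
  Mass loss = 2.741 μm × 8.96 g/cm³ = 24.56 g·m⁻²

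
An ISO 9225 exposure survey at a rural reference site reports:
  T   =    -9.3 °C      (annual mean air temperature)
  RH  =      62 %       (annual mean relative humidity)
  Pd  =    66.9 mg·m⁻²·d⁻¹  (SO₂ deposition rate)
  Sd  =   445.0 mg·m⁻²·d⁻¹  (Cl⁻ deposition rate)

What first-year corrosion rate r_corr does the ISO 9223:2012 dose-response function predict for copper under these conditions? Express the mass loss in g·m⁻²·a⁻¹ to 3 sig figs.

r_corr = 3.30 g·m⁻²·a⁻¹

copper: temperature factor f = +0.126·(-19.3) = -2.4318
  Pd branch = 0.0053·Pd^0.26·e^(0.059·RH+f) = 0.05388 μm/a
  Cl⁻ term: 0.01025·445.0^0.27·exp(0.036·62+0.049·-9.3) = 0.3142
  sum: 0.05388 + 0.3142 → r_corr = 0.3681 μm/a
Convert to mass loss: 0.3681 μm/a × 8.96 g/cm³ = 3.298 g·m⁻²·a⁻¹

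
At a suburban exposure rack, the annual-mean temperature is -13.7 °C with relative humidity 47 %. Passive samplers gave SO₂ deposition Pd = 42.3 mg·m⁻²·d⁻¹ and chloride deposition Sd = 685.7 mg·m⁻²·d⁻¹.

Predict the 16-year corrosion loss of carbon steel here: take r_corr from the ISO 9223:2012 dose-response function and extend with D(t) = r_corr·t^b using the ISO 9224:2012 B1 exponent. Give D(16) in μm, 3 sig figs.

carbon steel: f(T) = +0.150·(T−10) [T≤10 °C] = -3.5550
  SO₂ term: 1.77·42.3^0.52·exp(0.02·47-3.5550) = 0.9078
  Cl⁻ term: 0.102·685.7^0.62·exp(0.033·47+0.04·-13.7) = 15.94
  sum: 0.9078 + 15.94 → r_corr = 16.85 μm/a
ISO 9224: D(t) = r_corr · t^b with b = 0.523 (carbon steel, B1)
  D(16) = 16.85 × 16^0.523 = 16.85 × 4.263 = 71.85 μm

D(16) = 71.8 μm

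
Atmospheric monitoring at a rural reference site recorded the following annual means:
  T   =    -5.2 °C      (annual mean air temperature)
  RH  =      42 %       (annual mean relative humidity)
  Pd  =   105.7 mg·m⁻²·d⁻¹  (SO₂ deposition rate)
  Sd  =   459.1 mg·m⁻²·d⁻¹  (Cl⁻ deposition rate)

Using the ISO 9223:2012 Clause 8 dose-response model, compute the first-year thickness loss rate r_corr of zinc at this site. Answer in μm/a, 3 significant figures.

zinc: T≤10 °C ⇒ hinge +0.038·(-5.2−10) = -0.5776
  SO₂ term: 0.0129·105.7^0.44·exp(0.046·42-0.5776) = 0.3885
  Cl⁻ term: 0.0175·459.1^0.57·exp(0.008·42+0.085·-5.2) = 0.518
  r_corr = 0.3885 + 0.518 = 0.9065 μm/a

r_corr = 0.906 μm/a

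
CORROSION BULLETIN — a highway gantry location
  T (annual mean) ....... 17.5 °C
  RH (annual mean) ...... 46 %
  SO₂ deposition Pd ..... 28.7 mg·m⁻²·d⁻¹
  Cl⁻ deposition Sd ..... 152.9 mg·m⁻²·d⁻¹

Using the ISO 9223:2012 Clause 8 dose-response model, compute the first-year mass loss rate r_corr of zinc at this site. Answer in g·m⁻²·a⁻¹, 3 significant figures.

zinc: temperature factor f = -0.071·(7.5) = -0.5325
  sulphur-dioxide contribution → 0.2753 μm/a
  chloride contribution → 1.968 μm/a
  ⇒ r_corr(zinc) = 2.243 μm/a
Convert to mass loss: 2.243 μm/a × 7.14 g/cm³ = 16.02 g·m⁻²·a⁻¹

r_corr = 16.0 g·m⁻²·a⁻¹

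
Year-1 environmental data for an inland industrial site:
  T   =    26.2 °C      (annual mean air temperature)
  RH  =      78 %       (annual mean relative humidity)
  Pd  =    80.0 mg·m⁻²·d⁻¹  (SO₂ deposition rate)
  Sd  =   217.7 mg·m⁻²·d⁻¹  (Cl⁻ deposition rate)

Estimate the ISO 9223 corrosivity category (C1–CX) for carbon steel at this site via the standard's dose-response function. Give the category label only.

carbon steel: temperature factor f = -0.054·(16.2) = -0.8748
  sulphur-dioxide contribution → 34.29 μm/a
  chloride contribution → 107.4 μm/a
  ⇒ r_corr(carbon steel) = 141.7 μm/a
142 μm/a falls in (80, 200] for carbon steel → category C5

C5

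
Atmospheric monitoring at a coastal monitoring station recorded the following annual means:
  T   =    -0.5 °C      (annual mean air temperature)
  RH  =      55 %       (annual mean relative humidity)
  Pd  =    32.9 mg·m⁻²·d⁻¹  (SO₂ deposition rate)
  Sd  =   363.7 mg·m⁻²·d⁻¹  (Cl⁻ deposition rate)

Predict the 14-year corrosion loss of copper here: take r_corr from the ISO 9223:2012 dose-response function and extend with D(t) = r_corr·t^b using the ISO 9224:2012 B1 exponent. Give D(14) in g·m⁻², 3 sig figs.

D(14) = 23.2 g·m⁻²

copper: f(T) = +0.126·(T−10) [T≤10 °C] = -1.3230
  Pd branch = 0.0053·Pd^0.26·e^(0.059·RH+f) = 0.08984 μm/a
  Sd branch = 0.01025·Sd^0.27·e^(0.036·RH+0.049·T) = 0.3559 μm/a
  r_corr = 0.08984 + 0.3559 = 0.4458 μm/a
ISO 9224: D(t) = r_corr · t^b with b = 0.667 (copper, B1)
  D(14) = 0.4458 × 14^0.667 = 0.4458 × 5.814 = 2.592 μm
  Mass loss = 2.592 μm × 8.96 g/cm³ = 23.22 g·m⁻²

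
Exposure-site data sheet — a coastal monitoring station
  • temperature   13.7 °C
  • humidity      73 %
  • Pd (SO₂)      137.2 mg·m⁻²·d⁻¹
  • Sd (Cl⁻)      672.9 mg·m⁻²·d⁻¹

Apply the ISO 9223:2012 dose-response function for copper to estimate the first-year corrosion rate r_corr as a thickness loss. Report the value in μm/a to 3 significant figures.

r_corr = 2.66 μm/a

copper: f(T) = -0.080·(T−10) [T>10 °C] = -0.2960
  SO₂ term: 0.0053·137.2^0.26·exp(0.059·73-0.2960) = 1.052
  Sd branch = 0.01025·Sd^0.27·e^(0.036·RH+0.049·T) = 1.611 μm/a
  sum: 1.052 + 1.611 → r_corr = 2.663 μm/a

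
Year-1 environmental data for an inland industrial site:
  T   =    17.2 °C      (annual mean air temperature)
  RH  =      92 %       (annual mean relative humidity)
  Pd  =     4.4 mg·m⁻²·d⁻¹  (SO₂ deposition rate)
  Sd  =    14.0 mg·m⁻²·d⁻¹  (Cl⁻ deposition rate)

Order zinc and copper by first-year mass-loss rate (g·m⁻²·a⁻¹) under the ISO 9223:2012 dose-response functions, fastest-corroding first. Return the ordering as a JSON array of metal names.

["copper", "zinc"]

zinc: T>10 °C ⇒ hinge -0.071·(17.2−10) = -0.5112
  SO₂ term: 0.0129·4.4^0.44·exp(0.046·92-0.5112) = 1.022
  Sd branch = 0.0175·Sd^0.57·e^(0.008·RH+0.085·T) = 0.7094 μm/a
  r_corr = 1.022 + 0.7094 = 1.732 μm/a
  mass loss = 1.732 μm/a × 7.14 g/cm³ = 12.37 g·m⁻²·a⁻¹
copper: T>10 °C ⇒ hinge -0.080·(17.2−10) = -0.5760
  SO₂ term: 0.0053·4.4^0.26·exp(0.059·92-0.5760) = 0.9972
  Cl⁻ term: 0.01025·14.0^0.27·exp(0.036·92+0.049·17.2) = 1.332
  sum: 0.9972 + 1.332 → r_corr = 2.329 μm/a
  mass loss = 2.329 μm/a × 8.96 g/cm³ = 20.87 g·m⁻²·a⁻¹
Ordering by g·m⁻²·a⁻¹: copper (20.9) > zinc (12.4)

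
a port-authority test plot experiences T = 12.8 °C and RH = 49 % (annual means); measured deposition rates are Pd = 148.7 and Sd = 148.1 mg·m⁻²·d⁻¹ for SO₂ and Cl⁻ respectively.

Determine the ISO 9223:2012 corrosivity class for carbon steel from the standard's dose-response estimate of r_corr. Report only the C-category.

carbon steel: T>10 °C ⇒ hinge -0.054·(12.8−10) = -0.1512
  Pd branch = 1.77·Pd^0.52·e^(0.02·RH+f) = 54.64 μm/a
  Cl⁻ term: 0.102·148.1^0.62·exp(0.033·49+0.04·12.8) = 19.01
  r_corr = 54.64 + 19.01 = 73.65 μm/a
73.6 μm/a falls in (50, 80] for carbon steel → category C4

C4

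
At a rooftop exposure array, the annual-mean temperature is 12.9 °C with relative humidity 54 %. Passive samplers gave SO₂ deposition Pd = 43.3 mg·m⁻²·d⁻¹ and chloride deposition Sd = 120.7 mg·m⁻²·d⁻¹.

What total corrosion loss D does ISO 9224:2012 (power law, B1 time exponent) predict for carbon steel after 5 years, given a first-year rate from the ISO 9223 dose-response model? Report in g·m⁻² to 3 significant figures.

carbon steel: f(T) = -0.054·(T−10) [T>10 °C] = -0.1566
  SO₂ term: 1.77·43.3^0.52·exp(0.02·54-0.1566) = 31.62
  Sd branch = 0.102·Sd^0.62·e^(0.033·RH+0.04·T) = 19.83 μm/a
  sum: 31.62 + 19.83 → r_corr = 51.45 μm/a
Power-law: D(5) = r_corr · 5^0.523
  D(5) = 51.45 × 5^0.523 = 51.45 × 2.32 = 119.4 μm
  Mass loss = 119.4 μm × 7.85 g/cm³ = 937.1 g·m⁻²

D(5) = 937 g·m⁻²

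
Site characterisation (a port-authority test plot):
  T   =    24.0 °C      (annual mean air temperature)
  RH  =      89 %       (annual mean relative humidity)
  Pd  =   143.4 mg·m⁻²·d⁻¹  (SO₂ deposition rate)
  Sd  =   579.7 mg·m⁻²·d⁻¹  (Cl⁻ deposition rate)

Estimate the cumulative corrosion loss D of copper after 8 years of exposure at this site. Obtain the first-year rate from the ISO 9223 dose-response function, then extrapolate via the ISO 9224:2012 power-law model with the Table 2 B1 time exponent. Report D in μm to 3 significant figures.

copper: temperature factor f = -0.080·(14.0) = -1.1200
  sulphur-dioxide contribution → 1.2 μm/a
  chloride contribution → 4.56 μm/a
  total first-year rate 5.76 μm/a
ISO 9224: D(t) = r_corr · t^b with b = 0.667 (copper, B1)
  D(8) = 5.76 × 8^0.667 = 5.76 × 4.003 = 23.06 μm

D(8) = 23.1 μm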